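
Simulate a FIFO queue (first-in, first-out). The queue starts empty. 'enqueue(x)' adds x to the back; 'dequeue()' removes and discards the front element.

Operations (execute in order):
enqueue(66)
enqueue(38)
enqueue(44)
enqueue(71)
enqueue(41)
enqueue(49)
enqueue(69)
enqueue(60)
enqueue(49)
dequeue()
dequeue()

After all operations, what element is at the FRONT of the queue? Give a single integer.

Answer: 44

Derivation:
enqueue(66): queue = [66]
enqueue(38): queue = [66, 38]
enqueue(44): queue = [66, 38, 44]
enqueue(71): queue = [66, 38, 44, 71]
enqueue(41): queue = [66, 38, 44, 71, 41]
enqueue(49): queue = [66, 38, 44, 71, 41, 49]
enqueue(69): queue = [66, 38, 44, 71, 41, 49, 69]
enqueue(60): queue = [66, 38, 44, 71, 41, 49, 69, 60]
enqueue(49): queue = [66, 38, 44, 71, 41, 49, 69, 60, 49]
dequeue(): queue = [38, 44, 71, 41, 49, 69, 60, 49]
dequeue(): queue = [44, 71, 41, 49, 69, 60, 49]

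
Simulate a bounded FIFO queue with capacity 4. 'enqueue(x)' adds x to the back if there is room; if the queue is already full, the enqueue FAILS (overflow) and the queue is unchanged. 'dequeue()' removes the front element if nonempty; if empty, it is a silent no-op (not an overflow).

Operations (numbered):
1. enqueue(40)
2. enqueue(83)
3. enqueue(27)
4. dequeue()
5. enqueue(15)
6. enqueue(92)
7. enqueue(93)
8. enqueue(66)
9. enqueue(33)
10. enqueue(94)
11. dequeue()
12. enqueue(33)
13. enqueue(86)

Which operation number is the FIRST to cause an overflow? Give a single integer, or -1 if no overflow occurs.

Answer: 7

Derivation:
1. enqueue(40): size=1
2. enqueue(83): size=2
3. enqueue(27): size=3
4. dequeue(): size=2
5. enqueue(15): size=3
6. enqueue(92): size=4
7. enqueue(93): size=4=cap → OVERFLOW (fail)
8. enqueue(66): size=4=cap → OVERFLOW (fail)
9. enqueue(33): size=4=cap → OVERFLOW (fail)
10. enqueue(94): size=4=cap → OVERFLOW (fail)
11. dequeue(): size=3
12. enqueue(33): size=4
13. enqueue(86): size=4=cap → OVERFLOW (fail)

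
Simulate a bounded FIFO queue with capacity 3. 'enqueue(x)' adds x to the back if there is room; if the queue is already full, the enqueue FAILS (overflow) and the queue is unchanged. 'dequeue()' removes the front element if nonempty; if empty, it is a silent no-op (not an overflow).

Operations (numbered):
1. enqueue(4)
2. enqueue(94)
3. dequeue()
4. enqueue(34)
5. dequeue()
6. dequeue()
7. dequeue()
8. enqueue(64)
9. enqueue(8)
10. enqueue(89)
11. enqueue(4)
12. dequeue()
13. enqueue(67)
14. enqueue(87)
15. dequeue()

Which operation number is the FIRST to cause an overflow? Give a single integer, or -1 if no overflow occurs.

Answer: 11

Derivation:
1. enqueue(4): size=1
2. enqueue(94): size=2
3. dequeue(): size=1
4. enqueue(34): size=2
5. dequeue(): size=1
6. dequeue(): size=0
7. dequeue(): empty, no-op, size=0
8. enqueue(64): size=1
9. enqueue(8): size=2
10. enqueue(89): size=3
11. enqueue(4): size=3=cap → OVERFLOW (fail)
12. dequeue(): size=2
13. enqueue(67): size=3
14. enqueue(87): size=3=cap → OVERFLOW (fail)
15. dequeue(): size=2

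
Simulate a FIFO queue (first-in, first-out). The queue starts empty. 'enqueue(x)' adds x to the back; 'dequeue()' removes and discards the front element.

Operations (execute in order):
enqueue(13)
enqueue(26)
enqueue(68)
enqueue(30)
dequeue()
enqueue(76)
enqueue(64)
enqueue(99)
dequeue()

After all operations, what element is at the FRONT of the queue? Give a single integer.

enqueue(13): queue = [13]
enqueue(26): queue = [13, 26]
enqueue(68): queue = [13, 26, 68]
enqueue(30): queue = [13, 26, 68, 30]
dequeue(): queue = [26, 68, 30]
enqueue(76): queue = [26, 68, 30, 76]
enqueue(64): queue = [26, 68, 30, 76, 64]
enqueue(99): queue = [26, 68, 30, 76, 64, 99]
dequeue(): queue = [68, 30, 76, 64, 99]

Answer: 68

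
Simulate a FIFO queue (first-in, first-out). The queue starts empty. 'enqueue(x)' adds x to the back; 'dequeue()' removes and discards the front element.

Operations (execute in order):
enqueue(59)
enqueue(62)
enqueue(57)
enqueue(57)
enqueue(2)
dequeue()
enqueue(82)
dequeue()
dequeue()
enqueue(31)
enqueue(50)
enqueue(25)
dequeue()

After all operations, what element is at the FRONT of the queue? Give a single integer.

enqueue(59): queue = [59]
enqueue(62): queue = [59, 62]
enqueue(57): queue = [59, 62, 57]
enqueue(57): queue = [59, 62, 57, 57]
enqueue(2): queue = [59, 62, 57, 57, 2]
dequeue(): queue = [62, 57, 57, 2]
enqueue(82): queue = [62, 57, 57, 2, 82]
dequeue(): queue = [57, 57, 2, 82]
dequeue(): queue = [57, 2, 82]
enqueue(31): queue = [57, 2, 82, 31]
enqueue(50): queue = [57, 2, 82, 31, 50]
enqueue(25): queue = [57, 2, 82, 31, 50, 25]
dequeue(): queue = [2, 82, 31, 50, 25]

Answer: 2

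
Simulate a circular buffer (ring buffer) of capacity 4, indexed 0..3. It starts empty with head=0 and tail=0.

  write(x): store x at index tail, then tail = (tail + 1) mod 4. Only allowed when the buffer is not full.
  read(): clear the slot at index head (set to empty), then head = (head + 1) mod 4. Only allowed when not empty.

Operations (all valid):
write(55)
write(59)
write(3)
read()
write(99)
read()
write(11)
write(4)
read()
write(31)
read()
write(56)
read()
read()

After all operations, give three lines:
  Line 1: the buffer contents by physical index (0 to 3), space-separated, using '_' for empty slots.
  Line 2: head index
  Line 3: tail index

write(55): buf=[55 _ _ _], head=0, tail=1, size=1
write(59): buf=[55 59 _ _], head=0, tail=2, size=2
write(3): buf=[55 59 3 _], head=0, tail=3, size=3
read(): buf=[_ 59 3 _], head=1, tail=3, size=2
write(99): buf=[_ 59 3 99], head=1, tail=0, size=3
read(): buf=[_ _ 3 99], head=2, tail=0, size=2
write(11): buf=[11 _ 3 99], head=2, tail=1, size=3
write(4): buf=[11 4 3 99], head=2, tail=2, size=4
read(): buf=[11 4 _ 99], head=3, tail=2, size=3
write(31): buf=[11 4 31 99], head=3, tail=3, size=4
read(): buf=[11 4 31 _], head=0, tail=3, size=3
write(56): buf=[11 4 31 56], head=0, tail=0, size=4
read(): buf=[_ 4 31 56], head=1, tail=0, size=3
read(): buf=[_ _ 31 56], head=2, tail=0, size=2

Answer: _ _ 31 56
2
0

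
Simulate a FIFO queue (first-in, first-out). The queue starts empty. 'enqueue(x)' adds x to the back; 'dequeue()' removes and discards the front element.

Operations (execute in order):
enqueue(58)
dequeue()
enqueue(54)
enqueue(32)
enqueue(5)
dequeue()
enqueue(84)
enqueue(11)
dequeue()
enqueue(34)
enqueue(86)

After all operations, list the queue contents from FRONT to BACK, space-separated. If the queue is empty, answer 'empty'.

Answer: 5 84 11 34 86

Derivation:
enqueue(58): [58]
dequeue(): []
enqueue(54): [54]
enqueue(32): [54, 32]
enqueue(5): [54, 32, 5]
dequeue(): [32, 5]
enqueue(84): [32, 5, 84]
enqueue(11): [32, 5, 84, 11]
dequeue(): [5, 84, 11]
enqueue(34): [5, 84, 11, 34]
enqueue(86): [5, 84, 11, 34, 86]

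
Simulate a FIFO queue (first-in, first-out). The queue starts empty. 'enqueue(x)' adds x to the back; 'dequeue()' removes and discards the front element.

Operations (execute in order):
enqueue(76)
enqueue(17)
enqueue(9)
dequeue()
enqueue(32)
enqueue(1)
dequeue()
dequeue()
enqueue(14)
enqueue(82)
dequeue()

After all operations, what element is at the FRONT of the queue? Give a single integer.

enqueue(76): queue = [76]
enqueue(17): queue = [76, 17]
enqueue(9): queue = [76, 17, 9]
dequeue(): queue = [17, 9]
enqueue(32): queue = [17, 9, 32]
enqueue(1): queue = [17, 9, 32, 1]
dequeue(): queue = [9, 32, 1]
dequeue(): queue = [32, 1]
enqueue(14): queue = [32, 1, 14]
enqueue(82): queue = [32, 1, 14, 82]
dequeue(): queue = [1, 14, 82]

Answer: 1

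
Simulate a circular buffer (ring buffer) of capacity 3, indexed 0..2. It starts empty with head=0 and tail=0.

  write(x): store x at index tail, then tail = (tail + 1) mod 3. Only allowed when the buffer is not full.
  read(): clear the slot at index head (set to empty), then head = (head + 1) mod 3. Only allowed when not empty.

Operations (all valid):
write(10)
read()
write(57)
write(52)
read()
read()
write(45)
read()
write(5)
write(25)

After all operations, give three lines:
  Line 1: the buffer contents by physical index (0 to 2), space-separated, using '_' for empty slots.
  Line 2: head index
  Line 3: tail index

write(10): buf=[10 _ _], head=0, tail=1, size=1
read(): buf=[_ _ _], head=1, tail=1, size=0
write(57): buf=[_ 57 _], head=1, tail=2, size=1
write(52): buf=[_ 57 52], head=1, tail=0, size=2
read(): buf=[_ _ 52], head=2, tail=0, size=1
read(): buf=[_ _ _], head=0, tail=0, size=0
write(45): buf=[45 _ _], head=0, tail=1, size=1
read(): buf=[_ _ _], head=1, tail=1, size=0
write(5): buf=[_ 5 _], head=1, tail=2, size=1
write(25): buf=[_ 5 25], head=1, tail=0, size=2

Answer: _ 5 25
1
0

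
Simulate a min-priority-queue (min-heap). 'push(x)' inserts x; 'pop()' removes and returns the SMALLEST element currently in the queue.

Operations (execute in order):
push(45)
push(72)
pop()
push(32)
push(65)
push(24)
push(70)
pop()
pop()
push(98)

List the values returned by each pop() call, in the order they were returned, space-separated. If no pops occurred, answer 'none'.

Answer: 45 24 32

Derivation:
push(45): heap contents = [45]
push(72): heap contents = [45, 72]
pop() → 45: heap contents = [72]
push(32): heap contents = [32, 72]
push(65): heap contents = [32, 65, 72]
push(24): heap contents = [24, 32, 65, 72]
push(70): heap contents = [24, 32, 65, 70, 72]
pop() → 24: heap contents = [32, 65, 70, 72]
pop() → 32: heap contents = [65, 70, 72]
push(98): heap contents = [65, 70, 72, 98]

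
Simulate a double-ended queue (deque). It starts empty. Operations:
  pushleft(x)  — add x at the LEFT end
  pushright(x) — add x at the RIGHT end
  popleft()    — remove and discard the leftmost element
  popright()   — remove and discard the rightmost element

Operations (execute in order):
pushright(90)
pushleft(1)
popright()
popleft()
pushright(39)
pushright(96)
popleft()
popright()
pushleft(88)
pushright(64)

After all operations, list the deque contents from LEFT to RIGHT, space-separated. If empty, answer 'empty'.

Answer: 88 64

Derivation:
pushright(90): [90]
pushleft(1): [1, 90]
popright(): [1]
popleft(): []
pushright(39): [39]
pushright(96): [39, 96]
popleft(): [96]
popright(): []
pushleft(88): [88]
pushright(64): [88, 64]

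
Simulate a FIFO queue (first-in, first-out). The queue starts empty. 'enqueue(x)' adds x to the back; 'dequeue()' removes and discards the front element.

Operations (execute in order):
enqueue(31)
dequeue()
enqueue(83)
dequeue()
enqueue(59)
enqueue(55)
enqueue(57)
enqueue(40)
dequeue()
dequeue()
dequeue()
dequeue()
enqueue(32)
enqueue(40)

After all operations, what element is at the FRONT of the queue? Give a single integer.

enqueue(31): queue = [31]
dequeue(): queue = []
enqueue(83): queue = [83]
dequeue(): queue = []
enqueue(59): queue = [59]
enqueue(55): queue = [59, 55]
enqueue(57): queue = [59, 55, 57]
enqueue(40): queue = [59, 55, 57, 40]
dequeue(): queue = [55, 57, 40]
dequeue(): queue = [57, 40]
dequeue(): queue = [40]
dequeue(): queue = []
enqueue(32): queue = [32]
enqueue(40): queue = [32, 40]

Answer: 32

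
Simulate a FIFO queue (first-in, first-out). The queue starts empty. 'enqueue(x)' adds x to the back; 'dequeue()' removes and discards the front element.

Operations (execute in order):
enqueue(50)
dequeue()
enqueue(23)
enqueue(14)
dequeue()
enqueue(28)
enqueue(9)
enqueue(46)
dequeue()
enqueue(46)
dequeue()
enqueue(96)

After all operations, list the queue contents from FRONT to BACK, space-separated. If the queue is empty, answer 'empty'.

enqueue(50): [50]
dequeue(): []
enqueue(23): [23]
enqueue(14): [23, 14]
dequeue(): [14]
enqueue(28): [14, 28]
enqueue(9): [14, 28, 9]
enqueue(46): [14, 28, 9, 46]
dequeue(): [28, 9, 46]
enqueue(46): [28, 9, 46, 46]
dequeue(): [9, 46, 46]
enqueue(96): [9, 46, 46, 96]

Answer: 9 46 46 96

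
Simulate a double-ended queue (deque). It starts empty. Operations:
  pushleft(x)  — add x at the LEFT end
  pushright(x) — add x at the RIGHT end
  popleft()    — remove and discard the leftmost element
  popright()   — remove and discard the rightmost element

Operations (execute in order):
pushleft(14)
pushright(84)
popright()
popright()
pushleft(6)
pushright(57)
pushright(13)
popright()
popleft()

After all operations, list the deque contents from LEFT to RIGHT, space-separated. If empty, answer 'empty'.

Answer: 57

Derivation:
pushleft(14): [14]
pushright(84): [14, 84]
popright(): [14]
popright(): []
pushleft(6): [6]
pushright(57): [6, 57]
pushright(13): [6, 57, 13]
popright(): [6, 57]
popleft(): [57]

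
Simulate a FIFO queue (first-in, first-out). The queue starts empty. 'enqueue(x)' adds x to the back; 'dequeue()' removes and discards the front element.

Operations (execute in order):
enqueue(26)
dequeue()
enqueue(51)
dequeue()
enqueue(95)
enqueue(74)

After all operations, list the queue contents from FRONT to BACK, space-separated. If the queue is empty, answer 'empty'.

Answer: 95 74

Derivation:
enqueue(26): [26]
dequeue(): []
enqueue(51): [51]
dequeue(): []
enqueue(95): [95]
enqueue(74): [95, 74]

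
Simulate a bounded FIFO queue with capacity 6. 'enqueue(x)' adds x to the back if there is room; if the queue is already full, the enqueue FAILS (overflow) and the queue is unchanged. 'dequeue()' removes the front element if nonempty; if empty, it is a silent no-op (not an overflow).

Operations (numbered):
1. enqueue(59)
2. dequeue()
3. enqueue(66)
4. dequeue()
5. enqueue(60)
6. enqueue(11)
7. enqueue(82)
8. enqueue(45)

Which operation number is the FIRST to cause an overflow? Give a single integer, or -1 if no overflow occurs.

1. enqueue(59): size=1
2. dequeue(): size=0
3. enqueue(66): size=1
4. dequeue(): size=0
5. enqueue(60): size=1
6. enqueue(11): size=2
7. enqueue(82): size=3
8. enqueue(45): size=4

Answer: -1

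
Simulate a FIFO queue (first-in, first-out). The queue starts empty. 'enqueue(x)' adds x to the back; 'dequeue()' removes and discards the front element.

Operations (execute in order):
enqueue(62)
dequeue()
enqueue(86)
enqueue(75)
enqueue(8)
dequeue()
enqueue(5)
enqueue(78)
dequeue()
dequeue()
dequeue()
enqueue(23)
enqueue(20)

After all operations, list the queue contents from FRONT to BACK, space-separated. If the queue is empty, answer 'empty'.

Answer: 78 23 20

Derivation:
enqueue(62): [62]
dequeue(): []
enqueue(86): [86]
enqueue(75): [86, 75]
enqueue(8): [86, 75, 8]
dequeue(): [75, 8]
enqueue(5): [75, 8, 5]
enqueue(78): [75, 8, 5, 78]
dequeue(): [8, 5, 78]
dequeue(): [5, 78]
dequeue(): [78]
enqueue(23): [78, 23]
enqueue(20): [78, 23, 20]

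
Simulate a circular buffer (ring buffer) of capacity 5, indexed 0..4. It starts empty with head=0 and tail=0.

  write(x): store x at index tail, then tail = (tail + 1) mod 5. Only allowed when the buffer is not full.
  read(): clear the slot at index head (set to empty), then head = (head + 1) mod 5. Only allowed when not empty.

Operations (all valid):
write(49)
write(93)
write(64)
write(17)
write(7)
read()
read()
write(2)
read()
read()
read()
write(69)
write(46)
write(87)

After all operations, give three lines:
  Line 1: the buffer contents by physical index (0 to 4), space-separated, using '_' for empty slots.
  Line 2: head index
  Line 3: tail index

write(49): buf=[49 _ _ _ _], head=0, tail=1, size=1
write(93): buf=[49 93 _ _ _], head=0, tail=2, size=2
write(64): buf=[49 93 64 _ _], head=0, tail=3, size=3
write(17): buf=[49 93 64 17 _], head=0, tail=4, size=4
write(7): buf=[49 93 64 17 7], head=0, tail=0, size=5
read(): buf=[_ 93 64 17 7], head=1, tail=0, size=4
read(): buf=[_ _ 64 17 7], head=2, tail=0, size=3
write(2): buf=[2 _ 64 17 7], head=2, tail=1, size=4
read(): buf=[2 _ _ 17 7], head=3, tail=1, size=3
read(): buf=[2 _ _ _ 7], head=4, tail=1, size=2
read(): buf=[2 _ _ _ _], head=0, tail=1, size=1
write(69): buf=[2 69 _ _ _], head=0, tail=2, size=2
write(46): buf=[2 69 46 _ _], head=0, tail=3, size=3
write(87): buf=[2 69 46 87 _], head=0, tail=4, size=4

Answer: 2 69 46 87 _
0
4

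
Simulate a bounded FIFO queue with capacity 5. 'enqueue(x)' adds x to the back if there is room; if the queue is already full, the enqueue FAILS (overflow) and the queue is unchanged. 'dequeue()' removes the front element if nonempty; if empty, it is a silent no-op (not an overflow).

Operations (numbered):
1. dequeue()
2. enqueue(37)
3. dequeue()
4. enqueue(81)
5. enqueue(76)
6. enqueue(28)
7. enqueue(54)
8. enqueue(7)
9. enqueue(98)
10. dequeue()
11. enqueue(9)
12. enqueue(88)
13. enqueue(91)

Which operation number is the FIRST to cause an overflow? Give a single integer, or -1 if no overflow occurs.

Answer: 9

Derivation:
1. dequeue(): empty, no-op, size=0
2. enqueue(37): size=1
3. dequeue(): size=0
4. enqueue(81): size=1
5. enqueue(76): size=2
6. enqueue(28): size=3
7. enqueue(54): size=4
8. enqueue(7): size=5
9. enqueue(98): size=5=cap → OVERFLOW (fail)
10. dequeue(): size=4
11. enqueue(9): size=5
12. enqueue(88): size=5=cap → OVERFLOW (fail)
13. enqueue(91): size=5=cap → OVERFLOW (fail)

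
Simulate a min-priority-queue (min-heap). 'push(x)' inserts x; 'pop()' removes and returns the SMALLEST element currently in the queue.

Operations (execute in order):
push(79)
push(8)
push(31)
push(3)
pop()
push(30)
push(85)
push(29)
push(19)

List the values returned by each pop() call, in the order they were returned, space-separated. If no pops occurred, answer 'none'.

push(79): heap contents = [79]
push(8): heap contents = [8, 79]
push(31): heap contents = [8, 31, 79]
push(3): heap contents = [3, 8, 31, 79]
pop() → 3: heap contents = [8, 31, 79]
push(30): heap contents = [8, 30, 31, 79]
push(85): heap contents = [8, 30, 31, 79, 85]
push(29): heap contents = [8, 29, 30, 31, 79, 85]
push(19): heap contents = [8, 19, 29, 30, 31, 79, 85]

Answer: 3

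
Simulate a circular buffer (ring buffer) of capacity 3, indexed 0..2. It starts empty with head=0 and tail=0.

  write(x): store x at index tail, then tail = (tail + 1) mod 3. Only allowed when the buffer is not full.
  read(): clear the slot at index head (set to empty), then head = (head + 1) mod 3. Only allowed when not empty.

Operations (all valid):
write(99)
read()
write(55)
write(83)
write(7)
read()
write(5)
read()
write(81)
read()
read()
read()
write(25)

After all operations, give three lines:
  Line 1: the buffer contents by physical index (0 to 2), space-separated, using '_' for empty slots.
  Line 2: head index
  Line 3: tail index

Answer: 25 _ _
0
1

Derivation:
write(99): buf=[99 _ _], head=0, tail=1, size=1
read(): buf=[_ _ _], head=1, tail=1, size=0
write(55): buf=[_ 55 _], head=1, tail=2, size=1
write(83): buf=[_ 55 83], head=1, tail=0, size=2
write(7): buf=[7 55 83], head=1, tail=1, size=3
read(): buf=[7 _ 83], head=2, tail=1, size=2
write(5): buf=[7 5 83], head=2, tail=2, size=3
read(): buf=[7 5 _], head=0, tail=2, size=2
write(81): buf=[7 5 81], head=0, tail=0, size=3
read(): buf=[_ 5 81], head=1, tail=0, size=2
read(): buf=[_ _ 81], head=2, tail=0, size=1
read(): buf=[_ _ _], head=0, tail=0, size=0
write(25): buf=[25 _ _], head=0, tail=1, size=1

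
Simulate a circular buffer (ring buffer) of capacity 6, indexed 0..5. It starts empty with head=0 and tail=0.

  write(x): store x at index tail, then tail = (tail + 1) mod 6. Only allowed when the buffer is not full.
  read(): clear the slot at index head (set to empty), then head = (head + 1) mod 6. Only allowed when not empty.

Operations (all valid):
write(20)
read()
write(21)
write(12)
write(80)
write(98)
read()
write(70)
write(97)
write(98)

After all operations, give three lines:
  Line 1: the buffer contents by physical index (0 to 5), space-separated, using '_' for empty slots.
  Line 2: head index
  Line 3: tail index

Answer: 97 98 12 80 98 70
2
2

Derivation:
write(20): buf=[20 _ _ _ _ _], head=0, tail=1, size=1
read(): buf=[_ _ _ _ _ _], head=1, tail=1, size=0
write(21): buf=[_ 21 _ _ _ _], head=1, tail=2, size=1
write(12): buf=[_ 21 12 _ _ _], head=1, tail=3, size=2
write(80): buf=[_ 21 12 80 _ _], head=1, tail=4, size=3
write(98): buf=[_ 21 12 80 98 _], head=1, tail=5, size=4
read(): buf=[_ _ 12 80 98 _], head=2, tail=5, size=3
write(70): buf=[_ _ 12 80 98 70], head=2, tail=0, size=4
write(97): buf=[97 _ 12 80 98 70], head=2, tail=1, size=5
write(98): buf=[97 98 12 80 98 70], head=2, tail=2, size=6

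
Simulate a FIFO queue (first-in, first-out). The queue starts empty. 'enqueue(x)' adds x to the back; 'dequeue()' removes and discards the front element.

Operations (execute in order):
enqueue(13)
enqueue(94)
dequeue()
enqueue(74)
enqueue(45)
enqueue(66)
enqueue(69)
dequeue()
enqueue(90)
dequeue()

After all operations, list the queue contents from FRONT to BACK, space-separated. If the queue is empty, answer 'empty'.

Answer: 45 66 69 90

Derivation:
enqueue(13): [13]
enqueue(94): [13, 94]
dequeue(): [94]
enqueue(74): [94, 74]
enqueue(45): [94, 74, 45]
enqueue(66): [94, 74, 45, 66]
enqueue(69): [94, 74, 45, 66, 69]
dequeue(): [74, 45, 66, 69]
enqueue(90): [74, 45, 66, 69, 90]
dequeue(): [45, 66, 69, 90]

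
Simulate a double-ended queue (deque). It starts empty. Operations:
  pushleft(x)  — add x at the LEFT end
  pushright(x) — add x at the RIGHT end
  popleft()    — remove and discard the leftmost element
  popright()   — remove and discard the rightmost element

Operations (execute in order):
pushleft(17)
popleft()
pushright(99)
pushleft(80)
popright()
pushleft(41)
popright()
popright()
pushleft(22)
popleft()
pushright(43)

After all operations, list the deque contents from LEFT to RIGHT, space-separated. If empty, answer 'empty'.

Answer: 43

Derivation:
pushleft(17): [17]
popleft(): []
pushright(99): [99]
pushleft(80): [80, 99]
popright(): [80]
pushleft(41): [41, 80]
popright(): [41]
popright(): []
pushleft(22): [22]
popleft(): []
pushright(43): [43]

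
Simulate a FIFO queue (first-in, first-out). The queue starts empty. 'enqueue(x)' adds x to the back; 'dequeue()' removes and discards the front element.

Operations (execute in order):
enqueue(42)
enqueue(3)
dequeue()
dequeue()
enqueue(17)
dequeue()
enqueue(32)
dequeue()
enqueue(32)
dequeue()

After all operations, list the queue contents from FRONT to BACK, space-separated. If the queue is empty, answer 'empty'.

Answer: empty

Derivation:
enqueue(42): [42]
enqueue(3): [42, 3]
dequeue(): [3]
dequeue(): []
enqueue(17): [17]
dequeue(): []
enqueue(32): [32]
dequeue(): []
enqueue(32): [32]
dequeue(): []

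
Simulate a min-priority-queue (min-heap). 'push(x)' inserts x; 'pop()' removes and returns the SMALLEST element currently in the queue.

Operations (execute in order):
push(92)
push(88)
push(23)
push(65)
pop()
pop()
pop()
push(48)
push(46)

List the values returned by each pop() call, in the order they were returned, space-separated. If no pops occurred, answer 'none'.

push(92): heap contents = [92]
push(88): heap contents = [88, 92]
push(23): heap contents = [23, 88, 92]
push(65): heap contents = [23, 65, 88, 92]
pop() → 23: heap contents = [65, 88, 92]
pop() → 65: heap contents = [88, 92]
pop() → 88: heap contents = [92]
push(48): heap contents = [48, 92]
push(46): heap contents = [46, 48, 92]

Answer: 23 65 88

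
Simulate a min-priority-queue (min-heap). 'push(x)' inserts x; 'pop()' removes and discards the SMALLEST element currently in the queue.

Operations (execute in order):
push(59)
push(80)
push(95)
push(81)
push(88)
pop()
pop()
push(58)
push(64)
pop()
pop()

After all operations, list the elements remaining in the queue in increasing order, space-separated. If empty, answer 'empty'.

Answer: 81 88 95

Derivation:
push(59): heap contents = [59]
push(80): heap contents = [59, 80]
push(95): heap contents = [59, 80, 95]
push(81): heap contents = [59, 80, 81, 95]
push(88): heap contents = [59, 80, 81, 88, 95]
pop() → 59: heap contents = [80, 81, 88, 95]
pop() → 80: heap contents = [81, 88, 95]
push(58): heap contents = [58, 81, 88, 95]
push(64): heap contents = [58, 64, 81, 88, 95]
pop() → 58: heap contents = [64, 81, 88, 95]
pop() → 64: heap contents = [81, 88, 95]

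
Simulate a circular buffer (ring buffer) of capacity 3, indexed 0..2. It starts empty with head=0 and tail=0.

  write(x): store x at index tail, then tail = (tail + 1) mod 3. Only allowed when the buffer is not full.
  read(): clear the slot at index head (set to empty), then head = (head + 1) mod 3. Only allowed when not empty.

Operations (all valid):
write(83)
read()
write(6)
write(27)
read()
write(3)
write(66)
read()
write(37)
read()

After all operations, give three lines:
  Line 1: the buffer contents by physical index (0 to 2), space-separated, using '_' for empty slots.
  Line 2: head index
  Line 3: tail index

Answer: _ 66 37
1
0

Derivation:
write(83): buf=[83 _ _], head=0, tail=1, size=1
read(): buf=[_ _ _], head=1, tail=1, size=0
write(6): buf=[_ 6 _], head=1, tail=2, size=1
write(27): buf=[_ 6 27], head=1, tail=0, size=2
read(): buf=[_ _ 27], head=2, tail=0, size=1
write(3): buf=[3 _ 27], head=2, tail=1, size=2
write(66): buf=[3 66 27], head=2, tail=2, size=3
read(): buf=[3 66 _], head=0, tail=2, size=2
write(37): buf=[3 66 37], head=0, tail=0, size=3
read(): buf=[_ 66 37], head=1, tail=0, size=2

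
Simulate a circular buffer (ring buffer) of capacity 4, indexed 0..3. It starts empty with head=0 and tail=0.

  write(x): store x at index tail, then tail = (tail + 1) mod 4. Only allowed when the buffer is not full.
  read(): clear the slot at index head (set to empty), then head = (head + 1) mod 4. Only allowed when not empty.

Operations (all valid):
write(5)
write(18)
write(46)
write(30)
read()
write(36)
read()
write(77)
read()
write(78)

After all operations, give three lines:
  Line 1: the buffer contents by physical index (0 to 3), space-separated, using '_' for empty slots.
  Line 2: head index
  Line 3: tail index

write(5): buf=[5 _ _ _], head=0, tail=1, size=1
write(18): buf=[5 18 _ _], head=0, tail=2, size=2
write(46): buf=[5 18 46 _], head=0, tail=3, size=3
write(30): buf=[5 18 46 30], head=0, tail=0, size=4
read(): buf=[_ 18 46 30], head=1, tail=0, size=3
write(36): buf=[36 18 46 30], head=1, tail=1, size=4
read(): buf=[36 _ 46 30], head=2, tail=1, size=3
write(77): buf=[36 77 46 30], head=2, tail=2, size=4
read(): buf=[36 77 _ 30], head=3, tail=2, size=3
write(78): buf=[36 77 78 30], head=3, tail=3, size=4

Answer: 36 77 78 30
3
3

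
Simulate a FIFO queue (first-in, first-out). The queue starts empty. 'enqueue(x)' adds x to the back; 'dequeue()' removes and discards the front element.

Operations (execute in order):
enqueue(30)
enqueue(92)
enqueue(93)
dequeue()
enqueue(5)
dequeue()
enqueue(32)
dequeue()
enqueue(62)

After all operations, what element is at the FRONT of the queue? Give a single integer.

enqueue(30): queue = [30]
enqueue(92): queue = [30, 92]
enqueue(93): queue = [30, 92, 93]
dequeue(): queue = [92, 93]
enqueue(5): queue = [92, 93, 5]
dequeue(): queue = [93, 5]
enqueue(32): queue = [93, 5, 32]
dequeue(): queue = [5, 32]
enqueue(62): queue = [5, 32, 62]

Answer: 5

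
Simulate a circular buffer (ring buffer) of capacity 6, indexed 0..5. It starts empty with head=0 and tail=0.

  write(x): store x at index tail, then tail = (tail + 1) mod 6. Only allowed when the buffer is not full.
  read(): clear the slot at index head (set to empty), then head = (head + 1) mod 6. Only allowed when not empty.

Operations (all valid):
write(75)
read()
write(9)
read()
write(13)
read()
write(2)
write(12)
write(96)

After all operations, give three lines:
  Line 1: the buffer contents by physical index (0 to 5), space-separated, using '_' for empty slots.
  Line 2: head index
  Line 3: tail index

Answer: _ _ _ 2 12 96
3
0

Derivation:
write(75): buf=[75 _ _ _ _ _], head=0, tail=1, size=1
read(): buf=[_ _ _ _ _ _], head=1, tail=1, size=0
write(9): buf=[_ 9 _ _ _ _], head=1, tail=2, size=1
read(): buf=[_ _ _ _ _ _], head=2, tail=2, size=0
write(13): buf=[_ _ 13 _ _ _], head=2, tail=3, size=1
read(): buf=[_ _ _ _ _ _], head=3, tail=3, size=0
write(2): buf=[_ _ _ 2 _ _], head=3, tail=4, size=1
write(12): buf=[_ _ _ 2 12 _], head=3, tail=5, size=2
write(96): buf=[_ _ _ 2 12 96], head=3, tail=0, size=3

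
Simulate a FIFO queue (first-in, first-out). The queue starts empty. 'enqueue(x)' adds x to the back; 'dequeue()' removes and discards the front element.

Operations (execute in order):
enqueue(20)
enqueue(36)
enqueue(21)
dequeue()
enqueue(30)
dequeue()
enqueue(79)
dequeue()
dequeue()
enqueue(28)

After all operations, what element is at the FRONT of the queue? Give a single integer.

enqueue(20): queue = [20]
enqueue(36): queue = [20, 36]
enqueue(21): queue = [20, 36, 21]
dequeue(): queue = [36, 21]
enqueue(30): queue = [36, 21, 30]
dequeue(): queue = [21, 30]
enqueue(79): queue = [21, 30, 79]
dequeue(): queue = [30, 79]
dequeue(): queue = [79]
enqueue(28): queue = [79, 28]

Answer: 79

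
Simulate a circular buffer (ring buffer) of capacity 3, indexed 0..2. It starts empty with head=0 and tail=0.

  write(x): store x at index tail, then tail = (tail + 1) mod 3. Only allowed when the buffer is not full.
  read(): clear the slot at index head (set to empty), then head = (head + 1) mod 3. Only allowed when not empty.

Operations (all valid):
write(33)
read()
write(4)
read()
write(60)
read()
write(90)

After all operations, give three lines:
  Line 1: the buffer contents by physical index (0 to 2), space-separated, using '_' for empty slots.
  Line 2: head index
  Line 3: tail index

Answer: 90 _ _
0
1

Derivation:
write(33): buf=[33 _ _], head=0, tail=1, size=1
read(): buf=[_ _ _], head=1, tail=1, size=0
write(4): buf=[_ 4 _], head=1, tail=2, size=1
read(): buf=[_ _ _], head=2, tail=2, size=0
write(60): buf=[_ _ 60], head=2, tail=0, size=1
read(): buf=[_ _ _], head=0, tail=0, size=0
write(90): buf=[90 _ _], head=0, tail=1, size=1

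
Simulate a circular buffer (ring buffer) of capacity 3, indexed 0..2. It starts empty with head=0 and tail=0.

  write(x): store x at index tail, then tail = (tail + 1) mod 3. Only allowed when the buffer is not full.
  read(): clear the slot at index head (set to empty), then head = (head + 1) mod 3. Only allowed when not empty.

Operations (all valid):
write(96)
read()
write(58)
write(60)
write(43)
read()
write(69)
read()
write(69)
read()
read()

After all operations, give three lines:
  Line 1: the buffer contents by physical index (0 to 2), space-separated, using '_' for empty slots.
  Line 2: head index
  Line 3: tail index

Answer: _ _ 69
2
0

Derivation:
write(96): buf=[96 _ _], head=0, tail=1, size=1
read(): buf=[_ _ _], head=1, tail=1, size=0
write(58): buf=[_ 58 _], head=1, tail=2, size=1
write(60): buf=[_ 58 60], head=1, tail=0, size=2
write(43): buf=[43 58 60], head=1, tail=1, size=3
read(): buf=[43 _ 60], head=2, tail=1, size=2
write(69): buf=[43 69 60], head=2, tail=2, size=3
read(): buf=[43 69 _], head=0, tail=2, size=2
write(69): buf=[43 69 69], head=0, tail=0, size=3
read(): buf=[_ 69 69], head=1, tail=0, size=2
read(): buf=[_ _ 69], head=2, tail=0, size=1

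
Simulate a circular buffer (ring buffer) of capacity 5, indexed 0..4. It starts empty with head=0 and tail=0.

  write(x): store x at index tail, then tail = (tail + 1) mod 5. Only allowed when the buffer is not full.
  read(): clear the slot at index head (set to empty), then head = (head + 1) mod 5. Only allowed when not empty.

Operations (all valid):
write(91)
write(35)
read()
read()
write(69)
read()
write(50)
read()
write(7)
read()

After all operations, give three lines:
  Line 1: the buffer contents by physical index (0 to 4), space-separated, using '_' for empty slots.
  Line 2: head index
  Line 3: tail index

write(91): buf=[91 _ _ _ _], head=0, tail=1, size=1
write(35): buf=[91 35 _ _ _], head=0, tail=2, size=2
read(): buf=[_ 35 _ _ _], head=1, tail=2, size=1
read(): buf=[_ _ _ _ _], head=2, tail=2, size=0
write(69): buf=[_ _ 69 _ _], head=2, tail=3, size=1
read(): buf=[_ _ _ _ _], head=3, tail=3, size=0
write(50): buf=[_ _ _ 50 _], head=3, tail=4, size=1
read(): buf=[_ _ _ _ _], head=4, tail=4, size=0
write(7): buf=[_ _ _ _ 7], head=4, tail=0, size=1
read(): buf=[_ _ _ _ _], head=0, tail=0, size=0

Answer: _ _ _ _ _
0
0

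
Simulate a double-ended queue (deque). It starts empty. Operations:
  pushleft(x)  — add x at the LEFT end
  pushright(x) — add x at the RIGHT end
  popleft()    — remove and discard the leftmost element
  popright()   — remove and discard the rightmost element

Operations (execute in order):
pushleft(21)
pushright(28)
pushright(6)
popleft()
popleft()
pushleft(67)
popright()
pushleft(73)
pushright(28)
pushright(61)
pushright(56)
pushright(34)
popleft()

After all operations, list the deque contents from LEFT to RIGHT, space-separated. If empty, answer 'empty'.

Answer: 67 28 61 56 34

Derivation:
pushleft(21): [21]
pushright(28): [21, 28]
pushright(6): [21, 28, 6]
popleft(): [28, 6]
popleft(): [6]
pushleft(67): [67, 6]
popright(): [67]
pushleft(73): [73, 67]
pushright(28): [73, 67, 28]
pushright(61): [73, 67, 28, 61]
pushright(56): [73, 67, 28, 61, 56]
pushright(34): [73, 67, 28, 61, 56, 34]
popleft(): [67, 28, 61, 56, 34]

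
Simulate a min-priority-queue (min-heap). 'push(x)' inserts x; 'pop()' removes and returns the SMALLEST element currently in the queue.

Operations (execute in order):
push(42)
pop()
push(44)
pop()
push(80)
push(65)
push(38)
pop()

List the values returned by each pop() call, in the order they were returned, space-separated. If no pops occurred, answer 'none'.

push(42): heap contents = [42]
pop() → 42: heap contents = []
push(44): heap contents = [44]
pop() → 44: heap contents = []
push(80): heap contents = [80]
push(65): heap contents = [65, 80]
push(38): heap contents = [38, 65, 80]
pop() → 38: heap contents = [65, 80]

Answer: 42 44 38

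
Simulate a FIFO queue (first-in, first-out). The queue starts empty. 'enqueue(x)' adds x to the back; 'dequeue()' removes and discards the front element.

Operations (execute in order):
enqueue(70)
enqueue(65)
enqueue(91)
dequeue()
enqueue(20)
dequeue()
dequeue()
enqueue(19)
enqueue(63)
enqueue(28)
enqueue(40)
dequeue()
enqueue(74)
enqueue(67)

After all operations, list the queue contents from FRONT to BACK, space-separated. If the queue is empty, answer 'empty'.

Answer: 19 63 28 40 74 67

Derivation:
enqueue(70): [70]
enqueue(65): [70, 65]
enqueue(91): [70, 65, 91]
dequeue(): [65, 91]
enqueue(20): [65, 91, 20]
dequeue(): [91, 20]
dequeue(): [20]
enqueue(19): [20, 19]
enqueue(63): [20, 19, 63]
enqueue(28): [20, 19, 63, 28]
enqueue(40): [20, 19, 63, 28, 40]
dequeue(): [19, 63, 28, 40]
enqueue(74): [19, 63, 28, 40, 74]
enqueue(67): [19, 63, 28, 40, 74, 67]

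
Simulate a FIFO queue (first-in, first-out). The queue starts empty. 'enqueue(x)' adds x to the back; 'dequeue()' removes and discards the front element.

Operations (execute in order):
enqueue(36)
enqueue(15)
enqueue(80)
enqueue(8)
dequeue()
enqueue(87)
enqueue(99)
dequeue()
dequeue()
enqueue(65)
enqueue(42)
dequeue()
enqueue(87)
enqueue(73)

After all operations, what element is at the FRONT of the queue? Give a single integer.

Answer: 87

Derivation:
enqueue(36): queue = [36]
enqueue(15): queue = [36, 15]
enqueue(80): queue = [36, 15, 80]
enqueue(8): queue = [36, 15, 80, 8]
dequeue(): queue = [15, 80, 8]
enqueue(87): queue = [15, 80, 8, 87]
enqueue(99): queue = [15, 80, 8, 87, 99]
dequeue(): queue = [80, 8, 87, 99]
dequeue(): queue = [8, 87, 99]
enqueue(65): queue = [8, 87, 99, 65]
enqueue(42): queue = [8, 87, 99, 65, 42]
dequeue(): queue = [87, 99, 65, 42]
enqueue(87): queue = [87, 99, 65, 42, 87]
enqueue(73): queue = [87, 99, 65, 42, 87, 73]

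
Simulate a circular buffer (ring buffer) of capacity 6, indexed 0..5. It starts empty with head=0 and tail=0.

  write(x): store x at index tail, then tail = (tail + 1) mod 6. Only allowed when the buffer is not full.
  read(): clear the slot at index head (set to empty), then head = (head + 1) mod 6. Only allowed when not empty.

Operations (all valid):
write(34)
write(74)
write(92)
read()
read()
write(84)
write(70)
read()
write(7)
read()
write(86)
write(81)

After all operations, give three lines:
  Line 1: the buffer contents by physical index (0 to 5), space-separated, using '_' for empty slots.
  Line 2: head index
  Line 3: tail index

write(34): buf=[34 _ _ _ _ _], head=0, tail=1, size=1
write(74): buf=[34 74 _ _ _ _], head=0, tail=2, size=2
write(92): buf=[34 74 92 _ _ _], head=0, tail=3, size=3
read(): buf=[_ 74 92 _ _ _], head=1, tail=3, size=2
read(): buf=[_ _ 92 _ _ _], head=2, tail=3, size=1
write(84): buf=[_ _ 92 84 _ _], head=2, tail=4, size=2
write(70): buf=[_ _ 92 84 70 _], head=2, tail=5, size=3
read(): buf=[_ _ _ 84 70 _], head=3, tail=5, size=2
write(7): buf=[_ _ _ 84 70 7], head=3, tail=0, size=3
read(): buf=[_ _ _ _ 70 7], head=4, tail=0, size=2
write(86): buf=[86 _ _ _ 70 7], head=4, tail=1, size=3
write(81): buf=[86 81 _ _ 70 7], head=4, tail=2, size=4

Answer: 86 81 _ _ 70 7
4
2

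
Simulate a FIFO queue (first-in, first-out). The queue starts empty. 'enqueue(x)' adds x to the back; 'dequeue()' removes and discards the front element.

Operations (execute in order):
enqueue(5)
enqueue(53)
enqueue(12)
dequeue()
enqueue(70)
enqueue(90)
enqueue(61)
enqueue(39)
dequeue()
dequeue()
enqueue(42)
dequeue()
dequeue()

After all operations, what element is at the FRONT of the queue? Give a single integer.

enqueue(5): queue = [5]
enqueue(53): queue = [5, 53]
enqueue(12): queue = [5, 53, 12]
dequeue(): queue = [53, 12]
enqueue(70): queue = [53, 12, 70]
enqueue(90): queue = [53, 12, 70, 90]
enqueue(61): queue = [53, 12, 70, 90, 61]
enqueue(39): queue = [53, 12, 70, 90, 61, 39]
dequeue(): queue = [12, 70, 90, 61, 39]
dequeue(): queue = [70, 90, 61, 39]
enqueue(42): queue = [70, 90, 61, 39, 42]
dequeue(): queue = [90, 61, 39, 42]
dequeue(): queue = [61, 39, 42]

Answer: 61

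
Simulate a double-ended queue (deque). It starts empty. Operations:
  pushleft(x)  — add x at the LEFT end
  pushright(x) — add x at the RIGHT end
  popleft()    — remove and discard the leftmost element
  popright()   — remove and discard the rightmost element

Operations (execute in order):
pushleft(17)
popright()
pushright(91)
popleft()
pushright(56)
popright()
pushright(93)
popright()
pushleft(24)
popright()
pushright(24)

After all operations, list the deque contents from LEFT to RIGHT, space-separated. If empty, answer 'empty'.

pushleft(17): [17]
popright(): []
pushright(91): [91]
popleft(): []
pushright(56): [56]
popright(): []
pushright(93): [93]
popright(): []
pushleft(24): [24]
popright(): []
pushright(24): [24]

Answer: 24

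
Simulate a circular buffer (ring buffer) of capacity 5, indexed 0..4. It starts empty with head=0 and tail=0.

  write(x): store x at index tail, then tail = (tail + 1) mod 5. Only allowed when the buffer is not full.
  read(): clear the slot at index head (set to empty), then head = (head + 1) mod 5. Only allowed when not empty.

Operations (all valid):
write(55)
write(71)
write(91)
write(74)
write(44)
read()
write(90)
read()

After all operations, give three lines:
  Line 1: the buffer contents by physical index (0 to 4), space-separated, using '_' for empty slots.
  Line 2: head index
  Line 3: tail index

write(55): buf=[55 _ _ _ _], head=0, tail=1, size=1
write(71): buf=[55 71 _ _ _], head=0, tail=2, size=2
write(91): buf=[55 71 91 _ _], head=0, tail=3, size=3
write(74): buf=[55 71 91 74 _], head=0, tail=4, size=4
write(44): buf=[55 71 91 74 44], head=0, tail=0, size=5
read(): buf=[_ 71 91 74 44], head=1, tail=0, size=4
write(90): buf=[90 71 91 74 44], head=1, tail=1, size=5
read(): buf=[90 _ 91 74 44], head=2, tail=1, size=4

Answer: 90 _ 91 74 44
2
1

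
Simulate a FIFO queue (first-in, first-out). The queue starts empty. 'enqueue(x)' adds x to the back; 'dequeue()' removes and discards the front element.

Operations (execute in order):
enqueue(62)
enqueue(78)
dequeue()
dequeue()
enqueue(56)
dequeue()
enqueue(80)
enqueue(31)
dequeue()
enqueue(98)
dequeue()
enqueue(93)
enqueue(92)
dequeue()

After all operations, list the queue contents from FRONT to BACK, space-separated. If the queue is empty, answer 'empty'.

Answer: 93 92

Derivation:
enqueue(62): [62]
enqueue(78): [62, 78]
dequeue(): [78]
dequeue(): []
enqueue(56): [56]
dequeue(): []
enqueue(80): [80]
enqueue(31): [80, 31]
dequeue(): [31]
enqueue(98): [31, 98]
dequeue(): [98]
enqueue(93): [98, 93]
enqueue(92): [98, 93, 92]
dequeue(): [93, 92]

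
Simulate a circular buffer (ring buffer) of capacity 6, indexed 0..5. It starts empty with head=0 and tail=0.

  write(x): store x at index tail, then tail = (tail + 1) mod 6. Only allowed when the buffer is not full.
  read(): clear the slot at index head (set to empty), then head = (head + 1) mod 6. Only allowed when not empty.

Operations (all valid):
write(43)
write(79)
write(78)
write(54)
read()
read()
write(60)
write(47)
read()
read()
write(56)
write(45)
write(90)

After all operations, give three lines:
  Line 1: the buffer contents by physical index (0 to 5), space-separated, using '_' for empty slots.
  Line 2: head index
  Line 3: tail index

Answer: 56 45 90 _ 60 47
4
3

Derivation:
write(43): buf=[43 _ _ _ _ _], head=0, tail=1, size=1
write(79): buf=[43 79 _ _ _ _], head=0, tail=2, size=2
write(78): buf=[43 79 78 _ _ _], head=0, tail=3, size=3
write(54): buf=[43 79 78 54 _ _], head=0, tail=4, size=4
read(): buf=[_ 79 78 54 _ _], head=1, tail=4, size=3
read(): buf=[_ _ 78 54 _ _], head=2, tail=4, size=2
write(60): buf=[_ _ 78 54 60 _], head=2, tail=5, size=3
write(47): buf=[_ _ 78 54 60 47], head=2, tail=0, size=4
read(): buf=[_ _ _ 54 60 47], head=3, tail=0, size=3
read(): buf=[_ _ _ _ 60 47], head=4, tail=0, size=2
write(56): buf=[56 _ _ _ 60 47], head=4, tail=1, size=3
write(45): buf=[56 45 _ _ 60 47], head=4, tail=2, size=4
write(90): buf=[56 45 90 _ 60 47], head=4, tail=3, size=5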